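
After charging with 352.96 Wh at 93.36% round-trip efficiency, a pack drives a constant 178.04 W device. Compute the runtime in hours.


Step 1: E_discharge = eta/100 * E_charge = 93.36/100 * 352.96 = 329.52 Wh
Step 2: t = E_discharge / P = 329.52 / 178.04 = 1.851 hr

1.851 hr


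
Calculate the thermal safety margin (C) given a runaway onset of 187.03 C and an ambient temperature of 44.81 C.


Safety margin = 187.03 C - 44.81 C = 142.22 C

142.22 C


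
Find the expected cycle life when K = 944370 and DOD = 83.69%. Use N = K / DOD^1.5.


Step 1: DOD^1.5 = 83.69^1.5 = 765.61
Step 2: N = 944370 / 765.61 = 1233 cycles

1233 cycles


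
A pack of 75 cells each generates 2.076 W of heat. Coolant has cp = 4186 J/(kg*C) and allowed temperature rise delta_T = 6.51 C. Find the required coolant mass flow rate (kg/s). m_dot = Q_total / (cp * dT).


Step 1: Total heat Q = 75 * 2.076 W = 155.7 W
Step 2: denom = cp * dT = 4186 * 6.51 = 27251
Step 3: m_dot = 155.7 / 27251 = 0.005714 kg/s

0.005714 kg/s


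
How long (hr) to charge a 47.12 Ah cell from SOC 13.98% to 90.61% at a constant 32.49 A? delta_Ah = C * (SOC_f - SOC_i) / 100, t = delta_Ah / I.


Step 1: dSOC = 90.61% - 13.98% = 76.63%
Step 2: delta_Ah = 47.12 * 76.63 / 100 = 36.108 Ah
Step 3: t = 36.108 / 32.49 = 1.111 hr

1.111 hr


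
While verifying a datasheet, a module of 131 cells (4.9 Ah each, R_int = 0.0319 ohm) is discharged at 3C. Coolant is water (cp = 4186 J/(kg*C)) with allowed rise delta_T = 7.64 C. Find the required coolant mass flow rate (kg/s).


Step 1: I = 3 * 4.9 = 14.7 A
Step 2: Q_cell = I^2 * R = 14.7^2 * 0.0319 = 6.8933 W
Step 3: Q_total = 131 * 6.8933 = 903.02 W
Step 4: m_dot = Q_total / (cp * dT) = 903.02 / (4186 * 7.64) = 0.02824 kg/s

0.02824 kg/s


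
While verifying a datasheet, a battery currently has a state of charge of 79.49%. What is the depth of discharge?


DOD = 100 - SOC = 100 - 79.49 = 20.51%

20.51%


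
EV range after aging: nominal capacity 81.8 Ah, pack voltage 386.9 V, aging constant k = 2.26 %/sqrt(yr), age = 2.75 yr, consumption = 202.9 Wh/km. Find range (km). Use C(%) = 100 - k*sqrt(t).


Step 1: capacity retention = 100 - 2.26 * sqrt(2.75) = 100 - 2.26 * 1.6583 = 96.252%
Step 2: C_now = 81.8 * 96.252/100 = 78.734 Ah
Step 3: E_pack = V * C_now = 386.9 * 78.734 = 30462 Wh
Step 4: range = E_pack / consumption = 30462 / 202.9 = 150.1 km

150.1 km


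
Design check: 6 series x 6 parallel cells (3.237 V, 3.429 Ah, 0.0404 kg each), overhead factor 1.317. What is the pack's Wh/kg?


Step 1: V_pack = 6 * 3.237 = 19.422 V
Step 2: C_pack = 6 * 3.429 = 20.574 Ah
Step 3: E_pack = V_pack * C_pack = 19.422 * 20.574 = 399.59 Wh
Step 4: m_pack = 6 * 6 * 0.0404 * 1.317 = 1.9154 kg
Step 5: ED = E_pack / m_pack = 399.59 / 1.9154 = 208.6 Wh/kg

208.6 Wh/kg


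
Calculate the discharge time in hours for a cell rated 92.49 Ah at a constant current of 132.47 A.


Runtime = 92.49 Ah / 132.47 A = 0.6982 hr

0.6982 hr


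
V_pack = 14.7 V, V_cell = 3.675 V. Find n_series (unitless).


n = V_pack / V_cell = 14.7 / 3.675 = 4

4


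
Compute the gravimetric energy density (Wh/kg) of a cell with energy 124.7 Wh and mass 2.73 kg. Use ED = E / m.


Specific energy = 124.7 Wh / 2.73 kg = 45.68 Wh/kg

45.68 Wh/kg


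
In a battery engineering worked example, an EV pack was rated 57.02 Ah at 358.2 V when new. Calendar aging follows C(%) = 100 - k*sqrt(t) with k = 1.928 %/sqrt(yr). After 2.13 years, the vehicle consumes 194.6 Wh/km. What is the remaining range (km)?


Step 1: capacity retention = 100 - 1.928 * sqrt(2.13) = 100 - 1.928 * 1.4595 = 97.186%
Step 2: C_now = 57.02 * 97.186/100 = 55.415 Ah
Step 3: E_pack = V * C_now = 358.2 * 55.415 = 19850 Wh
Step 4: range = E_pack / consumption = 19850 / 194.6 = 102.0 km

102.0 km


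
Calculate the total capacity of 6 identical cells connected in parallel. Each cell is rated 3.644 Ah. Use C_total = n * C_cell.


Parallel capacities add: 6 * 3.644 Ah = 21.864 Ah

21.864 Ah


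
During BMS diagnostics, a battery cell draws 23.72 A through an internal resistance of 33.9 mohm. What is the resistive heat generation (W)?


Convert: R = 33.9 mohm = 0.0339 ohm
I^2 = 562.64
Q = 562.64 * 0.0339 = 19.07 W

19.07 W


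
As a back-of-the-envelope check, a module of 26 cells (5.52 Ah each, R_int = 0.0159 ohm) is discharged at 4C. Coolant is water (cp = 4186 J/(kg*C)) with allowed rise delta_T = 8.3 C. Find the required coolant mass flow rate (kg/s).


Step 1: I = 4 * 5.52 = 22.08 A
Step 2: Q_cell = I^2 * R = 22.08^2 * 0.0159 = 7.7517 W
Step 3: Q_total = 26 * 7.7517 = 201.54 W
Step 4: m_dot = Q_total / (cp * dT) = 201.54 / (4186 * 8.3) = 0.005801 kg/s

0.005801 kg/s


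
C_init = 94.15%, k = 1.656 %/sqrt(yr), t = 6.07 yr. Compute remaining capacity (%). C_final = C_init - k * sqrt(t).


sqrt(t) = sqrt(6.07) = 2.4637
C_final = 94.15 - 1.656 * 2.4637 = 90.07%

90.07%


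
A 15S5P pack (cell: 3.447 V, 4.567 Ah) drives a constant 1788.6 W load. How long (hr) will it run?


Step 1: E_pack = Ns * V_cell * Np * C_cell = 15 * 3.447 * 5 * 4.567 = 1180.7 Wh
Step 2: t = E_pack / P = 1180.7 / 1788.6 = 0.6601 hr

0.6601 hr


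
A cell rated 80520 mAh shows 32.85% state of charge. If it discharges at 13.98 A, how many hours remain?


Convert: C_total = 80520 mAh = 80.52 Ah
Step 1: remaining = SOC/100 * C_total = 32.85/100 * 80.52 = 26.451 Ah
Step 2: t = remaining / I = 26.451 / 13.98 = 1.892 hr

1.892 hr


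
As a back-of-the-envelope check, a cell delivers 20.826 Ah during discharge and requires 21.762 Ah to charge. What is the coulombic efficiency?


eta_c = Q_dis / Q_chg * 100 = 20.826 / 21.762 * 100 = 95.70%

95.70%


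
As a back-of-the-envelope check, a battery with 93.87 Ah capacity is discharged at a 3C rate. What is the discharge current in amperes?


I = C_rate * capacity = 3 * 93.87 = 281.61 A

281.61 A


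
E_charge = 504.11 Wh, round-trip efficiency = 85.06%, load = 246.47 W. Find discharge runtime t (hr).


Step 1: E_discharge = eta/100 * E_charge = 85.06/100 * 504.11 = 428.8 Wh
Step 2: t = E_discharge / P = 428.8 / 246.47 = 1.740 hr

1.740 hr


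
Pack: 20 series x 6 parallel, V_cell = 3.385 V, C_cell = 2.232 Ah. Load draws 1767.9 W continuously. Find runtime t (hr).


Step 1: E_pack = Ns * V_cell * Np * C_cell = 20 * 3.385 * 6 * 2.232 = 906.64 Wh
Step 2: t = E_pack / P = 906.64 / 1767.9 = 0.5128 hr

0.5128 hr


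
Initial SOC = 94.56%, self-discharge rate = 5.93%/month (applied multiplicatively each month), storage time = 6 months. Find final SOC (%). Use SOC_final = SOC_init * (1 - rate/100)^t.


decay = (1 - 5.93/100)^6 = 0.69296
SOC_final = 94.56 * 0.69296 = 65.53%

65.53%


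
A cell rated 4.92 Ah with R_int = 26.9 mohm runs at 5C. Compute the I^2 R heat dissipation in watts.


Convert: R = 26.9 mohm = 0.0269 ohm
Step 1: I = C_rate * capacity = 5 * 4.92 = 24.6 A
Step 2: Q = I^2 * R = 24.6^2 * 0.0269 = 605.16 * 0.0269 = 16.28 W

16.28 W


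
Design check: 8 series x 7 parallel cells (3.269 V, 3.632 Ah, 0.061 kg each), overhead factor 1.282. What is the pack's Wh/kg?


Step 1: V_pack = 8 * 3.269 = 26.152 V
Step 2: C_pack = 7 * 3.632 = 25.424 Ah
Step 3: E_pack = V_pack * C_pack = 26.152 * 25.424 = 664.89 Wh
Step 4: m_pack = 8 * 7 * 0.061 * 1.282 = 4.3793 kg
Step 5: ED = E_pack / m_pack = 664.89 / 4.3793 = 151.8 Wh/kg

151.8 Wh/kg


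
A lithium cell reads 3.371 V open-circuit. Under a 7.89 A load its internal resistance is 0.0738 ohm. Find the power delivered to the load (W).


Step 1: V_terminal = OCV - I*R = 3.371 - 7.89 * 0.0738 = 2.7887 V
Step 2: P_out = V_terminal * I = 2.7887 * 7.89 = 22.00 W

22.00 W


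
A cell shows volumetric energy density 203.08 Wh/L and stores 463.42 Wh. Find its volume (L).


V = E / ED = 463.42 / 203.08 = 2.282 L

2.282 L


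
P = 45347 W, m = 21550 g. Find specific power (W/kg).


Convert: m = 21550 g = 21.55 kg
Specific power = 45347 W / 21.55 kg = 2104 W/kg

2104 W/kg


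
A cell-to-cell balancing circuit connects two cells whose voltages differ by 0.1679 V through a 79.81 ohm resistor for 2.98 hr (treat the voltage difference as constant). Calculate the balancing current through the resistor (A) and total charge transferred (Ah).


First, Ohm's law: I_bal = 0.1679 V / 79.81 ohm = 0.0021037 A
Then Q = I * t = 0.0021037 A * 2.98 hr = 0.006269 Ah

I=0.0021037 A, Q=0.006269 Ah


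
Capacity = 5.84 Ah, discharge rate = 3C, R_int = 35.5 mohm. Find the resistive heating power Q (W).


Convert: R = 35.5 mohm = 0.0355 ohm
Step 1: I = C_rate * capacity = 3 * 5.84 = 17.52 A
Step 2: Q = I^2 * R = 17.52^2 * 0.0355 = 306.95 * 0.0355 = 10.90 W

10.90 W


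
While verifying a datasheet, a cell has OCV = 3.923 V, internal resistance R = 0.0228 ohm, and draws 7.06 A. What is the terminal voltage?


IR drop = 7.06 * 0.0228 = 0.16097 V
V = 3.923 - 0.16097 = 3.762 V

3.762 V


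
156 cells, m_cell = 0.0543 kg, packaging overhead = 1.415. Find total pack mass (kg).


Cell mass sum = 156 * 0.0543 = 8.4708 kg
With overhead 1.415: m_pack = 8.4708 * 1.415 = 11.99 kg

11.99 kg


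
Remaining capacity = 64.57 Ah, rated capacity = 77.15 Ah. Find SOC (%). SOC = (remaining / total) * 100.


SOC = (remaining / total) * 100 = (64.57 / 77.15) * 100 = 83.69%

83.69%


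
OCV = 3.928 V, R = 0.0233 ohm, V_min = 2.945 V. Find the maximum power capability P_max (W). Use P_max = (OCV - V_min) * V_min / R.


dV = OCV - V_min = 0.983 V (so I_max = dV / R)
P_max = dV * V_min / R = 0.983 * 2.945 / 0.0233 = 124.2 W

124.2 W


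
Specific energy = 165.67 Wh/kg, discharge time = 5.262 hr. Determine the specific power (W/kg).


Specific power = 165.67 Wh/kg / 5.262 hr = 31.48 W/kg

31.48 W/kg


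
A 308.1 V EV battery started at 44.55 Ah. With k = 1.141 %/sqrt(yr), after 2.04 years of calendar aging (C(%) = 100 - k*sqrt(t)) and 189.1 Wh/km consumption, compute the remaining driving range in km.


Step 1: capacity retention = 100 - 1.141 * sqrt(2.04) = 100 - 1.141 * 1.4283 = 98.37%
Step 2: C_now = 44.55 * 98.37/100 = 43.824 Ah
Step 3: E_pack = V * C_now = 308.1 * 43.824 = 13502 Wh
Step 4: range = E_pack / consumption = 13502 / 189.1 = 71.40 km

71.40 km


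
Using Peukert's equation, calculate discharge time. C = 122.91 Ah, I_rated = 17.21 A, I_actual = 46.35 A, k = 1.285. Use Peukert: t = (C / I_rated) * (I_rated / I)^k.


t_rated = C / I_rated = 122.91 / 17.21 = 7.1418 hr
(I_rated/I)^k = (0.37131)^1.285 = 0.27997
t = t_rated * (I_rated/I)^k = 7.1418 * 0.27997 = 1.999 hr

1.999 hr


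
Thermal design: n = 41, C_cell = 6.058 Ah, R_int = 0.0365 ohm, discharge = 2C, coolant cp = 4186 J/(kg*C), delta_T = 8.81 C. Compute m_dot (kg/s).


Step 1: I = 2 * 6.058 = 12.116 A
Step 2: Q_cell = I^2 * R = 12.116^2 * 0.0365 = 5.3581 W
Step 3: Q_total = 41 * 5.3581 = 219.68 W
Step 4: m_dot = Q_total / (cp * dT) = 219.68 / (4186 * 8.81) = 0.005957 kg/s

0.005957 kg/s


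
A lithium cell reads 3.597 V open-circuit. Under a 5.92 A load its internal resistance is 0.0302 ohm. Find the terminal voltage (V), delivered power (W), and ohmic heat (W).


Step 1: V_terminal = OCV - I*R = 3.597 - 5.92 * 0.0302 = 3.4182 V
Step 2: P_out = V_terminal * I = 3.4182 * 5.92 = 20.24 W
Step 3: Q = I^2 * R = 5.92^2 * 0.0302 = 1.058 W

V=3.4182 V, P=20.24 W, Q=1.058 W


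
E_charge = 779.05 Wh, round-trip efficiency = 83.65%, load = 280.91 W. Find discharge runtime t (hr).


Step 1: E_discharge = eta/100 * E_charge = 83.65/100 * 779.05 = 651.68 Wh
Step 2: t = E_discharge / P = 651.68 / 280.91 = 2.320 hr

2.320 hr


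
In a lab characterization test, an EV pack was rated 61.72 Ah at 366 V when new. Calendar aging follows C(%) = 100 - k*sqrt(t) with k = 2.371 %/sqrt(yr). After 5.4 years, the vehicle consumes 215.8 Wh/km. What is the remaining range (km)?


Step 1: capacity retention = 100 - 2.371 * sqrt(5.4) = 100 - 2.371 * 2.3238 = 94.49%
Step 2: C_now = 61.72 * 94.49/100 = 58.319 Ah
Step 3: E_pack = V * C_now = 366 * 58.319 = 21345 Wh
Step 4: range = E_pack / consumption = 21345 / 215.8 = 98.91 km

98.91 km


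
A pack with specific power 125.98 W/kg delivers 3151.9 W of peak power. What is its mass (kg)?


m = P / SP = 3151.9 / 125.98 = 25.02 kg

25.02 kg


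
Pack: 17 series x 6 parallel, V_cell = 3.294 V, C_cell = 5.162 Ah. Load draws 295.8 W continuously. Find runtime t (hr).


Step 1: E_pack = Ns * V_cell * Np * C_cell = 17 * 3.294 * 6 * 5.162 = 1734.4 Wh
Step 2: t = E_pack / P = 1734.4 / 295.8 = 5.863 hr

5.863 hr


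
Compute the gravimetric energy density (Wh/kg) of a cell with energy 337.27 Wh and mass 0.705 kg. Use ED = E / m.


Specific energy = 337.27 Wh / 0.705 kg = 478.4 Wh/kg

478.4 Wh/kg


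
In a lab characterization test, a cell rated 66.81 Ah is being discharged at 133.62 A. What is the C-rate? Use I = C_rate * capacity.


C_rate = I / capacity = 133.62 / 66.81 = 2C

2C


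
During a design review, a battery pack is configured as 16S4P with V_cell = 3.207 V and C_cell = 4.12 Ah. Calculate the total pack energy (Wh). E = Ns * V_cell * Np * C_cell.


V_pack = 16 * 3.207 = 51.312 V
C_pack = 4 * 4.12 = 16.48 Ah
E = V_pack * C_pack = 51.312 * 16.48 = 845.6 Wh

845.6 Wh


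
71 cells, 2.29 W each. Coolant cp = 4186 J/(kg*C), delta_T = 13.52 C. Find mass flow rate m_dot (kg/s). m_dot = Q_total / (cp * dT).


Q_total = 71 * 2.29 = 162.59 W
m_dot = Q_total / (cp * dT) = 162.59 / (4186 * 13.52) = 0.002873 kg/s

0.002873 kg/s


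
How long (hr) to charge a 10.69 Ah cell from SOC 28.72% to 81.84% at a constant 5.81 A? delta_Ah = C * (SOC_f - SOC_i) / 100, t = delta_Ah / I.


Step 1: dSOC = 81.84% - 28.72% = 53.12%
Step 2: delta_Ah = 10.69 * 53.12 / 100 = 5.6785 Ah
Step 3: t = 5.6785 / 5.81 = 0.9774 hr

0.9774 hr


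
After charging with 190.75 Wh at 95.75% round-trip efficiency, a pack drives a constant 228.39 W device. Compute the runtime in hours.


Step 1: E_discharge = eta/100 * E_charge = 95.75/100 * 190.75 = 182.64 Wh
Step 2: t = E_discharge / P = 182.64 / 228.39 = 0.7997 hr

0.7997 hr


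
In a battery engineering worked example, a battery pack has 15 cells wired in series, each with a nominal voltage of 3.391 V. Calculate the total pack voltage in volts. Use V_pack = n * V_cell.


With 15 cells in series at 3.391 V each, V_pack = 50.865 V

50.865 V


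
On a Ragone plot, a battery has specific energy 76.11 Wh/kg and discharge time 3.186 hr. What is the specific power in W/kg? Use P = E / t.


P_specific = E / t = 76.11 / 3.186 = 23.89 W/kg

23.89 W/kg


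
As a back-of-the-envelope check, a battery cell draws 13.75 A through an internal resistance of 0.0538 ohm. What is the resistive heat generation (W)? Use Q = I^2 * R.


I^2 = 189.06
Q = 189.06 * 0.0538 = 10.17 W

10.17 W


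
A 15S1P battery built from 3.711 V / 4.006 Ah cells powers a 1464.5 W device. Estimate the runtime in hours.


Step 1: E_pack = Ns * V_cell * Np * C_cell = 15 * 3.711 * 1 * 4.006 = 222.99 Wh
Step 2: t = E_pack / P = 222.99 / 1464.5 = 0.1523 hr

0.1523 hr


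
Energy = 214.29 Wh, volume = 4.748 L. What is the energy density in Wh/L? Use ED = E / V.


Volumetric ED = 214.29 Wh / 4.748 L = 45.13 Wh/L

45.13 Wh/L


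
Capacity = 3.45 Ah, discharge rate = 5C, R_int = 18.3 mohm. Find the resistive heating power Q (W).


Convert: R = 18.3 mohm = 0.0183 ohm
Step 1: I = C_rate * capacity = 5 * 3.45 = 17.25 A
Step 2: Q = I^2 * R = 17.25^2 * 0.0183 = 297.56 * 0.0183 = 5.445 W

5.445 W


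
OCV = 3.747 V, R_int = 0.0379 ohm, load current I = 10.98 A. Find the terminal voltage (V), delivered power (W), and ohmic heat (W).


Step 1: V_terminal = OCV - I*R = 3.747 - 10.98 * 0.0379 = 3.3309 V
Step 2: P_out = V_terminal * I = 3.3309 * 10.98 = 36.57 W
Step 3: Q = I^2 * R = 10.98^2 * 0.0379 = 4.569 W

V=3.3309 V, P=36.57 W, Q=4.569 W


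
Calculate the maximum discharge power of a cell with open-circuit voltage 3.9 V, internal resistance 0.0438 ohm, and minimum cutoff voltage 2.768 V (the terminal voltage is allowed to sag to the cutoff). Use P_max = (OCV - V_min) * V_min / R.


dV = OCV - V_min = 1.132 V (so I_max = dV / R)
P_max = dV * V_min / R = 1.132 * 2.768 / 0.0438 = 71.54 W

71.54 W


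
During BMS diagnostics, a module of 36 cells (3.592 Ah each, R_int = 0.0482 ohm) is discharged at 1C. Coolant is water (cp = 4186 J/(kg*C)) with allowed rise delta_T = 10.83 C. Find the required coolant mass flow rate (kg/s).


Step 1: I = 1 * 3.592 = 3.592 A
Step 2: Q_cell = I^2 * R = 3.592^2 * 0.0482 = 0.6219 W
Step 3: Q_total = 36 * 0.6219 = 22.388 W
Step 4: m_dot = Q_total / (cp * dT) = 22.388 / (4186 * 10.83) = 4.938e-04 kg/s

4.938e-04 kg/s


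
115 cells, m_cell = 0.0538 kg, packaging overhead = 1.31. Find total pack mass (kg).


m_pack = n * m_cell * overhead = 115 * 0.0538 * 1.31 = 8.105 kg

8.105 kg


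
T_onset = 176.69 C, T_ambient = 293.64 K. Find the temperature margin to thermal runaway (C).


Convert: T_ambient = 293.64 K = 20.49 C
margin = 176.69 - 20.49 = 156.2 C

156.2 C


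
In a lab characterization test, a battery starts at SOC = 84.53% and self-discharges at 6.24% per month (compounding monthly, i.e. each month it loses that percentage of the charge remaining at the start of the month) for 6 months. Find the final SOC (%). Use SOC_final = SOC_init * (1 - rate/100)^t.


decay = (1 - 6.24/100)^6 = 0.67937
SOC_final = 84.53 * 0.67937 = 57.43%

57.43%


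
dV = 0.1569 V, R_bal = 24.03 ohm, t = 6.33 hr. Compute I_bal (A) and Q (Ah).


I_bal = dV / R = 0.1569 / 24.03 = 0.0065293 A
Q = I_bal * t = 0.0065293 * 6.33 = 0.04133 Ah

I=0.0065293 A, Q=0.04133 Ah


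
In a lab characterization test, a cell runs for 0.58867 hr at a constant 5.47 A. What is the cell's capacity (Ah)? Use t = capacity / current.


C = I * t = 5.47 * 0.58867 = 3.220 Ah

3.220 Ah


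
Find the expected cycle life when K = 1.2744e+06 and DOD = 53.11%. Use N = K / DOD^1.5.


Step 1: DOD^1.5 = 53.11^1.5 = 387.05
Step 2: N = 1.2744e+06 / 387.05 = 3293 cycles

3293 cycles


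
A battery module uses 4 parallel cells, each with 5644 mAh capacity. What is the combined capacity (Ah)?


Convert: C_cell = 5644 mAh = 5.644 Ah
C_total = 4 * 5.644 = 22.576 Ah

22.576 Ah


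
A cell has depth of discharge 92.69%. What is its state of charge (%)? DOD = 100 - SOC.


SOC = 100 - DOD = 100 - 92.69 = 7.31%

7.31%


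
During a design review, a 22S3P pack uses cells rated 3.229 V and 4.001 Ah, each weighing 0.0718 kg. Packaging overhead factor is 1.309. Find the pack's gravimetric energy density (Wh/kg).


Step 1: V_pack = 22 * 3.229 = 71.038 V
Step 2: C_pack = 3 * 4.001 = 12.003 Ah
Step 3: E_pack = V_pack * C_pack = 71.038 * 12.003 = 852.67 Wh
Step 4: m_pack = 22 * 3 * 0.0718 * 1.309 = 6.2031 kg
Step 5: ED = E_pack / m_pack = 852.67 / 6.2031 = 137.5 Wh/kg

137.5 Wh/kg


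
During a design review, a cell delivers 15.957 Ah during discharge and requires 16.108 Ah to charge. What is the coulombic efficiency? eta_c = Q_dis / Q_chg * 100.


eta_c = Q_dis / Q_chg * 100 = 15.957 / 16.108 * 100 = 99.06%

99.06%


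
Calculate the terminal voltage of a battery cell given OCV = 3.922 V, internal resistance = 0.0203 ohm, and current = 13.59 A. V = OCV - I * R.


IR drop = 13.59 * 0.0203 = 0.27588 V
V = 3.922 - 0.27588 = 3.646 V

3.646 V


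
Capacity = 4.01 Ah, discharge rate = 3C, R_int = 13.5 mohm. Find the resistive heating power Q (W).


Convert: R = 13.5 mohm = 0.0135 ohm
Step 1: I = C_rate * capacity = 3 * 4.01 = 12.03 A
Step 2: Q = I^2 * R = 12.03^2 * 0.0135 = 144.72 * 0.0135 = 1.954 W

1.954 W


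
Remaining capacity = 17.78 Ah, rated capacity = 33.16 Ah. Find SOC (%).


SOC = (remaining / total) * 100 = (17.78 / 33.16) * 100 = 53.62%

53.62%


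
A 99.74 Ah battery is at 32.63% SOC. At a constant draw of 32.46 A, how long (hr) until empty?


Step 1: remaining = SOC/100 * C_total = 32.63/100 * 99.74 = 32.545 Ah
Step 2: t = remaining / I = 32.545 / 32.46 = 1.003 hr

1.003 hr


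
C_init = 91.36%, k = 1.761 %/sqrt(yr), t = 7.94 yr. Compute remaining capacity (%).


sqrt(t) = sqrt(7.94) = 2.8178
C_final = 91.36 - 1.761 * 2.8178 = 86.40%

86.40%


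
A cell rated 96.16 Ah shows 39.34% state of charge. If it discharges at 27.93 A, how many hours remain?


Step 1: remaining = SOC/100 * C_total = 39.34/100 * 96.16 = 37.829 Ah
Step 2: t = remaining / I = 37.829 / 27.93 = 1.354 hr

1.354 hr


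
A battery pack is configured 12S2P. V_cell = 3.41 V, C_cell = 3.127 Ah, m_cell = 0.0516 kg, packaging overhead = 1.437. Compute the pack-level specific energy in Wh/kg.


Step 1: V_pack = 12 * 3.41 = 40.92 V
Step 2: C_pack = 2 * 3.127 = 6.254 Ah
Step 3: E_pack = V_pack * C_pack = 40.92 * 6.254 = 255.91 Wh
Step 4: m_pack = 12 * 2 * 0.0516 * 1.437 = 1.7796 kg
Step 5: ED = E_pack / m_pack = 255.91 / 1.7796 = 143.8 Wh/kg

143.8 Wh/kg


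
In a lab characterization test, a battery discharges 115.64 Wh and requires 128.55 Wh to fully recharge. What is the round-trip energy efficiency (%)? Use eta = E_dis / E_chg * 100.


eta_e = E_dis / E_chg * 100 = 115.64 / 128.55 * 100 = 89.96%

89.96%


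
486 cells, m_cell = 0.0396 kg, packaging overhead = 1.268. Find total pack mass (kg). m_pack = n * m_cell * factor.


Cell mass sum = 486 * 0.0396 = 19.246 kg
With overhead 1.268: m_pack = 19.246 * 1.268 = 24.40 kg

24.40 kg


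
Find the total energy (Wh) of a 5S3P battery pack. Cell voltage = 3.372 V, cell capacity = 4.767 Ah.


V_pack = 5 * 3.372 = 16.86 V
C_pack = 3 * 4.767 = 14.301 Ah
E = V_pack * C_pack = 16.86 * 14.301 = 241.1 Wh

241.1 Wh


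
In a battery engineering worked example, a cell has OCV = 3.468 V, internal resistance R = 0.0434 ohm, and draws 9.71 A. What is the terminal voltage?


V = OCV - I*R = 3.468 - 9.71 * 0.0434 = 3.047 V

3.047 V


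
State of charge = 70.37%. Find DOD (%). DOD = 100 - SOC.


Complement of SOC: DOD = 100% - 70.37% = 29.63%

29.63%


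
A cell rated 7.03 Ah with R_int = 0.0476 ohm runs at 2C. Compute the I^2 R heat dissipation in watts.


Step 1: I = C_rate * capacity = 2 * 7.03 = 14.06 A
Step 2: Q = I^2 * R = 14.06^2 * 0.0476 = 197.68 * 0.0476 = 9.410 W

9.410 W


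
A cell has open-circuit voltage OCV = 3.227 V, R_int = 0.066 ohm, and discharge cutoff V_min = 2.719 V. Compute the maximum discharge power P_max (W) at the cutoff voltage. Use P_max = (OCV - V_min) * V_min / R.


dV = OCV - V_min = 0.508 V (so I_max = dV / R)
P_max = dV * V_min / R = 0.508 * 2.719 / 0.066 = 20.93 W

20.93 W


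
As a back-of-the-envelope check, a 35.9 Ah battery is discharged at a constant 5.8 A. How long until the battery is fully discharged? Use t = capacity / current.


Runtime = 35.9 Ah / 5.8 A = 6.190 hr

6.190 hr


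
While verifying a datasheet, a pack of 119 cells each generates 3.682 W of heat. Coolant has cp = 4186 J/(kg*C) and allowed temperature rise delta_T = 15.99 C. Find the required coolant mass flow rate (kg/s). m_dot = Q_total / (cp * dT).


Q_total = 119 * 3.682 = 438.16 W
m_dot = Q_total / (cp * dT) = 438.16 / (4186 * 15.99) = 0.006546 kg/s

0.006546 kg/s


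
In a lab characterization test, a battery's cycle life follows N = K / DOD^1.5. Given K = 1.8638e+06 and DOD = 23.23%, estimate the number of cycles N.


DOD^1.5 = 111.96
N = K / DOD^1.5 = 1.8638e+06 / 111.96 = 16650

16650 cycles


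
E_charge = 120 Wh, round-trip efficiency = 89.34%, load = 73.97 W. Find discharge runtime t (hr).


Step 1: E_discharge = eta/100 * E_charge = 89.34/100 * 120 = 107.21 Wh
Step 2: t = E_discharge / P = 107.21 / 73.97 = 1.449 hr

1.449 hr


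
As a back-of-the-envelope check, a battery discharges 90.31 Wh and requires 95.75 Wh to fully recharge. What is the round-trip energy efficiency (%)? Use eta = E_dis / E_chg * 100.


Round-trip efficiency = 90.31/95.75 * 100% = 94.32%

94.32%


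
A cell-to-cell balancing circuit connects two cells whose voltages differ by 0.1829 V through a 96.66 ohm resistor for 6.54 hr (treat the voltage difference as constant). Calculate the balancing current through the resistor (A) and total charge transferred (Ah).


First, Ohm's law: I_bal = 0.1829 V / 96.66 ohm = 0.0018922 A
Then Q = I * t = 0.0018922 A * 6.54 hr = 0.01237 Ah

I=0.0018922 A, Q=0.01237 Ah


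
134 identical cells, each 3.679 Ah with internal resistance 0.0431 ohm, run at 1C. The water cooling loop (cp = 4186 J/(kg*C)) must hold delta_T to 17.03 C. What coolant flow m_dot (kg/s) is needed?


Step 1: I = 1 * 3.679 = 3.679 A
Step 2: Q_cell = I^2 * R = 3.679^2 * 0.0431 = 0.58336 W
Step 3: Q_total = 134 * 0.58336 = 78.17 W
Step 4: m_dot = Q_total / (cp * dT) = 78.17 / (4186 * 17.03) = 0.001097 kg/s

0.001097 kg/s


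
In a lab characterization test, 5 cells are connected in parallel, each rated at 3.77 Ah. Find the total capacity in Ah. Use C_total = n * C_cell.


Parallel capacities add: 5 * 3.77 Ah = 18.85 Ah

18.85 Ah


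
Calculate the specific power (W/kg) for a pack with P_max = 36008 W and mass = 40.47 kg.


SP = P / m = 36008 / 40.47 = 889.7 W/kg

889.7 W/kg


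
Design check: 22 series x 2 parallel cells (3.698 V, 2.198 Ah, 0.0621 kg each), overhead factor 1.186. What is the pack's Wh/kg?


Step 1: V_pack = 22 * 3.698 = 81.356 V
Step 2: C_pack = 2 * 2.198 = 4.396 Ah
Step 3: E_pack = V_pack * C_pack = 81.356 * 4.396 = 357.64 Wh
Step 4: m_pack = 22 * 2 * 0.0621 * 1.186 = 3.2406 kg
Step 5: ED = E_pack / m_pack = 357.64 / 3.2406 = 110.4 Wh/kg

110.4 Wh/kg


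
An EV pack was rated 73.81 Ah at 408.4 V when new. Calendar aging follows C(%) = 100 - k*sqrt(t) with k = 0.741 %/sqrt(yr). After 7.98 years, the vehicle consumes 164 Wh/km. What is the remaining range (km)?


Step 1: capacity retention = 100 - 0.741 * sqrt(7.98) = 100 - 0.741 * 2.8249 = 97.907%
Step 2: C_now = 73.81 * 97.907/100 = 72.265 Ah
Step 3: E_pack = V * C_now = 408.4 * 72.265 = 29513 Wh
Step 4: range = E_pack / consumption = 29513 / 164 = 180.0 km

180.0 km


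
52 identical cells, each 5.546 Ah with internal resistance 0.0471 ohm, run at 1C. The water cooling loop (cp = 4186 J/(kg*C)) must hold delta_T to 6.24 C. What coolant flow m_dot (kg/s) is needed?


Step 1: I = 1 * 5.546 = 5.546 A
Step 2: Q_cell = I^2 * R = 5.546^2 * 0.0471 = 1.4487 W
Step 3: Q_total = 52 * 1.4487 = 75.332 W
Step 4: m_dot = Q_total / (cp * dT) = 75.332 / (4186 * 6.24) = 0.002884 kg/s

0.002884 kg/s


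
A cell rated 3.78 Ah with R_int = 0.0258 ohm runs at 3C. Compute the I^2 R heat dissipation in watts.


Step 1: I = C_rate * capacity = 3 * 3.78 = 11.34 A
Step 2: Q = I^2 * R = 11.34^2 * 0.0258 = 128.6 * 0.0258 = 3.318 W

3.318 W


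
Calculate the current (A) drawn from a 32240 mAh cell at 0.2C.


Convert: capacity = 32240 mAh = 32.24 Ah
I = C_rate * capacity = 0.2 * 32.24 = 6.448 A

6.448 A


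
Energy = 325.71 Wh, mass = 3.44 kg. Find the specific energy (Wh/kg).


ED = E / m = 325.71 / 3.44 = 94.68 Wh/kg

94.68 Wh/kg


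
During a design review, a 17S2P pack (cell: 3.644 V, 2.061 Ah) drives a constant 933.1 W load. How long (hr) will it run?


Step 1: E_pack = Ns * V_cell * Np * C_cell = 17 * 3.644 * 2 * 2.061 = 255.35 Wh
Step 2: t = E_pack / P = 255.35 / 933.1 = 0.2737 hr

0.2737 hr


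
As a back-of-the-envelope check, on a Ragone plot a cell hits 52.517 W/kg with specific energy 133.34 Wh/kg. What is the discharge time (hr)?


t = E / P = 133.34 / 52.517 = 2.539 hr

2.539 hr


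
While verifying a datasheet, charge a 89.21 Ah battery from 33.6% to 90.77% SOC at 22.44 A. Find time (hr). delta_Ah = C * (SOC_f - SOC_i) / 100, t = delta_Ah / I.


delta_Ah = 89.21 * (90.77 - 33.6) / 100 = 51.001 Ah
t = delta_Ah / I = 51.001 / 22.44 = 2.273 hr

2.273 hr


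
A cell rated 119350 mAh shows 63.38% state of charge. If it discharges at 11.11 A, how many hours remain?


Convert: C_total = 119350 mAh = 119.35 Ah
Step 1: remaining = SOC/100 * C_total = 63.38/100 * 119.35 = 75.644 Ah
Step 2: t = remaining / I = 75.644 / 11.11 = 6.809 hr

6.809 hr


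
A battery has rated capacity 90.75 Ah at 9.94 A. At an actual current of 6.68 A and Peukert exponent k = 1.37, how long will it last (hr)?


Step 1: t_rated = C / I_rated = 90.75 / 9.94 = 9.1298 hr
Step 2: ratio = 9.94 / 6.68 = 1.488
Step 3: ratio^k = 1.488^1.37 = 1.7237
Step 4: t = t_rated * ratio^k = 9.1298 * 1.7237 = 15.74 hr

15.74 hr


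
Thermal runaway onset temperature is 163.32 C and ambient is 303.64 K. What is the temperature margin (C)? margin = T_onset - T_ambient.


Convert: T_ambient = 303.64 K = 30.49 C
margin = 163.32 - 30.49 = 132.83 C

132.83 C


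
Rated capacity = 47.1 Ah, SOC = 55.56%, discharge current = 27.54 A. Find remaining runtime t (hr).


Step 1: remaining = SOC/100 * C_total = 55.56/100 * 47.1 = 26.169 Ah
Step 2: t = remaining / I = 26.169 / 27.54 = 0.9502 hr

0.9502 hr


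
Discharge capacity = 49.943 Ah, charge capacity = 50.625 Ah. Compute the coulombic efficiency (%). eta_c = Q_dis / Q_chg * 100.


eta_c = Q_dis / Q_chg * 100 = 49.943 / 50.625 * 100 = 98.65%

98.65%


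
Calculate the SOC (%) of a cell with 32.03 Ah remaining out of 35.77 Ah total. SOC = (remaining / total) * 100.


SOC% = 32.03 / 35.77 * 100 = 89.54%

89.54%


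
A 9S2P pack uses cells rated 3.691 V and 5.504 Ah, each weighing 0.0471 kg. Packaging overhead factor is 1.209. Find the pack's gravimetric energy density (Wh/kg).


Step 1: V_pack = 9 * 3.691 = 33.219 V
Step 2: C_pack = 2 * 5.504 = 11.008 Ah
Step 3: E_pack = V_pack * C_pack = 33.219 * 11.008 = 365.67 Wh
Step 4: m_pack = 9 * 2 * 0.0471 * 1.209 = 1.025 kg
Step 5: ED = E_pack / m_pack = 365.67 / 1.025 = 356.8 Wh/kg

356.8 Wh/kg


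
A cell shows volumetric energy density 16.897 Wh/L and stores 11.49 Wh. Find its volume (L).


V = E / ED = 11.49 / 16.897 = 0.6800 L

0.6800 L


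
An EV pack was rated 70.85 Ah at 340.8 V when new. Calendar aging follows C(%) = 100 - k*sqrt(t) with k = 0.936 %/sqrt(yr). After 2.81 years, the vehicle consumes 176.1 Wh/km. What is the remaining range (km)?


Step 1: capacity retention = 100 - 0.936 * sqrt(2.81) = 100 - 0.936 * 1.6763 = 98.431%
Step 2: C_now = 70.85 * 98.431/100 = 69.738 Ah
Step 3: E_pack = V * C_now = 340.8 * 69.738 = 23767 Wh
Step 4: range = E_pack / consumption = 23767 / 176.1 = 135.0 km

135.0 km


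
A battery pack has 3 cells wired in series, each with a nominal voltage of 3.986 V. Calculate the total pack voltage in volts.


Series voltages add: 3 * 3.986 V = 11.958 V

11.958 V


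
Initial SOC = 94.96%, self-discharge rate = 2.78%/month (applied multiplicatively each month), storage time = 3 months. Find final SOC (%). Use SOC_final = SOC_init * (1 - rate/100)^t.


Monthly retention factor = 1 - 2.78/100 = 0.9722
Over 3 months: factor^3 = 0.9189
SOC_final = 94.96 * 0.9189 = 87.26%

87.26%


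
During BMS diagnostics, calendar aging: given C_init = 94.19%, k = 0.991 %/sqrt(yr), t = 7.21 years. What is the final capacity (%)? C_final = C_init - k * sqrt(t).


Step 1: sqrt(7.21 yr) = 2.6851
Step 2: drop = 0.991 * 2.6851 = 2.6609
Step 3: C_final = 94.19 - 2.6609 = 91.53%

91.53%


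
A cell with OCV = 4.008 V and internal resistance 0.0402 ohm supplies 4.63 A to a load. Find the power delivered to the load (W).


Step 1: V_terminal = OCV - I*R = 4.008 - 4.63 * 0.0402 = 3.8219 V
Step 2: P_out = V_terminal * I = 3.8219 * 4.63 = 17.70 W

17.70 W


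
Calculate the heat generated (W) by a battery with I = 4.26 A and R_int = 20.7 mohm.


Convert: R = 20.7 mohm = 0.0207 ohm
Q = I^2 * R = 4.26^2 * 0.0207 = 0.3757 W

0.3757 W


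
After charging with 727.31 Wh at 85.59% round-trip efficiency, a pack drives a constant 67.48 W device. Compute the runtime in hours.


Step 1: E_discharge = eta/100 * E_charge = 85.59/100 * 727.31 = 622.5 Wh
Step 2: t = E_discharge / P = 622.5 / 67.48 = 9.225 hr

9.225 hr


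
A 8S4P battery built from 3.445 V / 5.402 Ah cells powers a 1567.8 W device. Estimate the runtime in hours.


Step 1: E_pack = Ns * V_cell * Np * C_cell = 8 * 3.445 * 4 * 5.402 = 595.52 Wh
Step 2: t = E_pack / P = 595.52 / 1567.8 = 0.3798 hr

0.3798 hr


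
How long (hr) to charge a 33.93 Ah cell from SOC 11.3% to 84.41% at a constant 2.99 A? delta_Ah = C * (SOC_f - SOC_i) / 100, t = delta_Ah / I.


delta_Ah = 33.93 * (84.41 - 11.3) / 100 = 24.806 Ah
t = delta_Ah / I = 24.806 / 2.99 = 8.296 hr

8.296 hr


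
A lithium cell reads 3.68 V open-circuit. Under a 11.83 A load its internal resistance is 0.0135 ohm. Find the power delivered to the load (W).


Step 1: V_terminal = OCV - I*R = 3.68 - 11.83 * 0.0135 = 3.5203 V
Step 2: P_out = V_terminal * I = 3.5203 * 11.83 = 41.65 W

41.65 W


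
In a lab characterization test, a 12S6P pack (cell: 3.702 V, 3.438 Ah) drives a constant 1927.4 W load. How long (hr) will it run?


Step 1: E_pack = Ns * V_cell * Np * C_cell = 12 * 3.702 * 6 * 3.438 = 916.38 Wh
Step 2: t = E_pack / P = 916.38 / 1927.4 = 0.4754 hr

0.4754 hr


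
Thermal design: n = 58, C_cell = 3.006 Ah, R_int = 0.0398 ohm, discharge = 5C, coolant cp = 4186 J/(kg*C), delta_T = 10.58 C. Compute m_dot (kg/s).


Step 1: I = 5 * 3.006 = 15.03 A
Step 2: Q_cell = I^2 * R = 15.03^2 * 0.0398 = 8.9909 W
Step 3: Q_total = 58 * 8.9909 = 521.47 W
Step 4: m_dot = Q_total / (cp * dT) = 521.47 / (4186 * 10.58) = 0.01177 kg/s

0.01177 kg/s


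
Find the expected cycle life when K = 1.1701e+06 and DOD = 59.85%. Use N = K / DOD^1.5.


Step 1: DOD^1.5 = 59.85^1.5 = 463.02
Step 2: N = 1.1701e+06 / 463.02 = 2527 cycles

2527 cycles


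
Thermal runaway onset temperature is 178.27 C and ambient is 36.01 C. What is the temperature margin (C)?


Safety margin = 178.27 C - 36.01 C = 142.26 C

142.26 C


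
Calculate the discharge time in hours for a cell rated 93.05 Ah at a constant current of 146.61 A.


t = capacity / current = 93.05 / 146.61 = 0.6347 hr

0.6347 hr


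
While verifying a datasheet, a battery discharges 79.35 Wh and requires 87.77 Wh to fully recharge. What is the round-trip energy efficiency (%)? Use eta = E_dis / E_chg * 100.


eta_e = E_dis / E_chg * 100 = 79.35 / 87.77 * 100 = 90.41%

90.41%


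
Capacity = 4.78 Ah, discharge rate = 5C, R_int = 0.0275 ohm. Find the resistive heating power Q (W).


Step 1: I = C_rate * capacity = 5 * 4.78 = 23.9 A
Step 2: Q = I^2 * R = 23.9^2 * 0.0275 = 571.21 * 0.0275 = 15.71 W

15.71 W


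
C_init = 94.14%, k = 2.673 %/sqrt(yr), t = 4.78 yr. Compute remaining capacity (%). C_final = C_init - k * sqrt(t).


Step 1: sqrt(4.78 yr) = 2.1863
Step 2: drop = 2.673 * 2.1863 = 5.844
Step 3: C_final = 94.14 - 5.844 = 88.30%

88.30%


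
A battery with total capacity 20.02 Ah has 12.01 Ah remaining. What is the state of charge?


SOC = (remaining / total) * 100 = (12.01 / 20.02) * 100 = 59.99%

59.99%


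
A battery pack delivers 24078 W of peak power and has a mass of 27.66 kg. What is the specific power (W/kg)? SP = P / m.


SP = P / m = 24078 / 27.66 = 870.5 W/kg

870.5 W/kg


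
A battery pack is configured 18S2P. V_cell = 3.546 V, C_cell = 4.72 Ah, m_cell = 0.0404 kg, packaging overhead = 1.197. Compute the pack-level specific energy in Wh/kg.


Step 1: V_pack = 18 * 3.546 = 63.828 V
Step 2: C_pack = 2 * 4.72 = 9.44 Ah
Step 3: E_pack = V_pack * C_pack = 63.828 * 9.44 = 602.54 Wh
Step 4: m_pack = 18 * 2 * 0.0404 * 1.197 = 1.7409 kg
Step 5: ED = E_pack / m_pack = 602.54 / 1.7409 = 346.1 Wh/kg

346.1 Wh/kg


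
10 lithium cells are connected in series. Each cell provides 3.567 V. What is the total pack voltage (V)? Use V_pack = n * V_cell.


Series voltages add: 10 * 3.567 V = 35.67 V

35.67 V


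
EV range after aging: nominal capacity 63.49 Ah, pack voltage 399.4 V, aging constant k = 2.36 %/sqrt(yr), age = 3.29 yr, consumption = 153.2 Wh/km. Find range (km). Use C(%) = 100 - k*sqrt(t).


Step 1: capacity retention = 100 - 2.36 * sqrt(3.29) = 100 - 2.36 * 1.8138 = 95.719%
Step 2: C_now = 63.49 * 95.719/100 = 60.772 Ah
Step 3: E_pack = V * C_now = 399.4 * 60.772 = 24272 Wh
Step 4: range = E_pack / consumption = 24272 / 153.2 = 158.4 km

158.4 km


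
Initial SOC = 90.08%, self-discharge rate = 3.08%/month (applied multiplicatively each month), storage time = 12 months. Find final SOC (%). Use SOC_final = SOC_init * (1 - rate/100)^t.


decay = (1 - 3.08/100)^12 = 0.68701
SOC_final = 90.08 * 0.68701 = 61.89%

61.89%


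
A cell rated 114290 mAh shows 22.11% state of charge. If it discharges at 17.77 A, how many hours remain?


Convert: C_total = 114290 mAh = 114.29 Ah
Step 1: remaining = SOC/100 * C_total = 22.11/100 * 114.29 = 25.27 Ah
Step 2: t = remaining / I = 25.27 / 17.77 = 1.422 hr

1.422 hr


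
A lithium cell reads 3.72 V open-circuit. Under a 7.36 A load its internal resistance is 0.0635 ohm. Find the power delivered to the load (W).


Step 1: V_terminal = OCV - I*R = 3.72 - 7.36 * 0.0635 = 3.2526 V
Step 2: P_out = V_terminal * I = 3.2526 * 7.36 = 23.94 W

23.94 W


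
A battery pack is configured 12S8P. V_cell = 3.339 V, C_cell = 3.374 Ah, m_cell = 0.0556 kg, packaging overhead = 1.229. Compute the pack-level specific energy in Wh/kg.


Step 1: V_pack = 12 * 3.339 = 40.068 V
Step 2: C_pack = 8 * 3.374 = 26.992 Ah
Step 3: E_pack = V_pack * C_pack = 40.068 * 26.992 = 1081.5 Wh
Step 4: m_pack = 12 * 8 * 0.0556 * 1.229 = 6.5599 kg
Step 5: ED = E_pack / m_pack = 1081.5 / 6.5599 = 164.9 Wh/kg

164.9 Wh/kg


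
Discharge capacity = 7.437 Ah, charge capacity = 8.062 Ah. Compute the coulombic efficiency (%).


eta_c = Q_dis / Q_chg * 100 = 7.437 / 8.062 * 100 = 92.25%

92.25%


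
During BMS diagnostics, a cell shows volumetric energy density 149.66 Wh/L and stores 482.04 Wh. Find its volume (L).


V = E / ED = 482.04 / 149.66 = 3.221 L

3.221 L


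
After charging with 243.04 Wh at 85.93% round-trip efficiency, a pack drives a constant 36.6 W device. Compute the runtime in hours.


Step 1: E_discharge = eta/100 * E_charge = 85.93/100 * 243.04 = 208.84 Wh
Step 2: t = E_discharge / P = 208.84 / 36.6 = 5.706 hr

5.706 hr


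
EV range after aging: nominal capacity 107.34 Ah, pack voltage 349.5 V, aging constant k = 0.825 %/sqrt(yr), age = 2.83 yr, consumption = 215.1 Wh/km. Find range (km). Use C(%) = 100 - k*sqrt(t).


Step 1: capacity retention = 100 - 0.825 * sqrt(2.83) = 100 - 0.825 * 1.6823 = 98.612%
Step 2: C_now = 107.34 * 98.612/100 = 105.85 Ah
Step 3: E_pack = V * C_now = 349.5 * 105.85 = 36995 Wh
Step 4: range = E_pack / consumption = 36995 / 215.1 = 172.0 km

172.0 km


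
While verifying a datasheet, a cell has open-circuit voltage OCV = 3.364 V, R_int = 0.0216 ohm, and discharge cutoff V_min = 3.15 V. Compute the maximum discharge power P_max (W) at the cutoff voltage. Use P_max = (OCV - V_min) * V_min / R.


P_max = (OCV - V_min) * V_min / R = (3.364 - 3.15) * 3.15 / 0.0216 = 0.214 * 3.15 / 0.0216 = 31.21 W

31.21 W


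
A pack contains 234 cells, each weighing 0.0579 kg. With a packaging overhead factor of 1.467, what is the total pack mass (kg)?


m_pack = n * m_cell * overhead = 234 * 0.0579 * 1.467 = 19.88 kg

19.88 kg


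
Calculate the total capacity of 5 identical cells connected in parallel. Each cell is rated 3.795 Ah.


C_total = 5 * 3.795 = 18.975 Ah

18.975 Ah


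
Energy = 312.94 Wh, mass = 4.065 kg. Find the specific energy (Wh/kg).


Specific energy = 312.94 Wh / 4.065 kg = 76.98 Wh/kg

76.98 Wh/kg


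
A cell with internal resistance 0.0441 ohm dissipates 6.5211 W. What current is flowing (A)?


I = sqrt(Q / R) = sqrt(6.5211 / 0.0441) = sqrt(147.87) = 12.16 A

12.16 A


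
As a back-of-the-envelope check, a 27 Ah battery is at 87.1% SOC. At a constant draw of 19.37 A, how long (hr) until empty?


Step 1: remaining = SOC/100 * C_total = 87.1/100 * 27 = 23.517 Ah
Step 2: t = remaining / I = 23.517 / 19.37 = 1.214 hr

1.214 hr
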